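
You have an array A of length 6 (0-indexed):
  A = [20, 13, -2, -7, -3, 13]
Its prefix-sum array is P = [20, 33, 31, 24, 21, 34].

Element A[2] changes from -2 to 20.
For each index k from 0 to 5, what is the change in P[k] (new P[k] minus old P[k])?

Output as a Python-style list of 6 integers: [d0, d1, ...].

Answer: [0, 0, 22, 22, 22, 22]

Derivation:
Element change: A[2] -2 -> 20, delta = 22
For k < 2: P[k] unchanged, delta_P[k] = 0
For k >= 2: P[k] shifts by exactly 22
Delta array: [0, 0, 22, 22, 22, 22]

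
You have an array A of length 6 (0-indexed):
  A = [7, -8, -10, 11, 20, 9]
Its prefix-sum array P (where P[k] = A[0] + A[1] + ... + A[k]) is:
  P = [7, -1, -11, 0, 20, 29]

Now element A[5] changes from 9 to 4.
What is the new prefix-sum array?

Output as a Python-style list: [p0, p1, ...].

Change: A[5] 9 -> 4, delta = -5
P[k] for k < 5: unchanged (A[5] not included)
P[k] for k >= 5: shift by delta = -5
  P[0] = 7 + 0 = 7
  P[1] = -1 + 0 = -1
  P[2] = -11 + 0 = -11
  P[3] = 0 + 0 = 0
  P[4] = 20 + 0 = 20
  P[5] = 29 + -5 = 24

Answer: [7, -1, -11, 0, 20, 24]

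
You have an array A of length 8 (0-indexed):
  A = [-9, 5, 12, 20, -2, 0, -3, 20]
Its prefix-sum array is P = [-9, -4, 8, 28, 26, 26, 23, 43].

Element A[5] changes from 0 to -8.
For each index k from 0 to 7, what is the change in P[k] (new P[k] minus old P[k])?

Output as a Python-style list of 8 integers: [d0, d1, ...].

Element change: A[5] 0 -> -8, delta = -8
For k < 5: P[k] unchanged, delta_P[k] = 0
For k >= 5: P[k] shifts by exactly -8
Delta array: [0, 0, 0, 0, 0, -8, -8, -8]

Answer: [0, 0, 0, 0, 0, -8, -8, -8]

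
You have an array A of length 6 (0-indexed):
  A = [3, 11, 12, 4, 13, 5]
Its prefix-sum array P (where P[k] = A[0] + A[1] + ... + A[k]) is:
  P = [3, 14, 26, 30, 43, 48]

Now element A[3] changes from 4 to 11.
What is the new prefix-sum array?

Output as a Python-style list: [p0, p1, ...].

Answer: [3, 14, 26, 37, 50, 55]

Derivation:
Change: A[3] 4 -> 11, delta = 7
P[k] for k < 3: unchanged (A[3] not included)
P[k] for k >= 3: shift by delta = 7
  P[0] = 3 + 0 = 3
  P[1] = 14 + 0 = 14
  P[2] = 26 + 0 = 26
  P[3] = 30 + 7 = 37
  P[4] = 43 + 7 = 50
  P[5] = 48 + 7 = 55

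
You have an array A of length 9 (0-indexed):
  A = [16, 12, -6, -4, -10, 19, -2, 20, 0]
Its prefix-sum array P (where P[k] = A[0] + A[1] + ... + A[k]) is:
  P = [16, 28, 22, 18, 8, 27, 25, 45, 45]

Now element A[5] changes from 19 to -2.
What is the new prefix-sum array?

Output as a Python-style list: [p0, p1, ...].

Answer: [16, 28, 22, 18, 8, 6, 4, 24, 24]

Derivation:
Change: A[5] 19 -> -2, delta = -21
P[k] for k < 5: unchanged (A[5] not included)
P[k] for k >= 5: shift by delta = -21
  P[0] = 16 + 0 = 16
  P[1] = 28 + 0 = 28
  P[2] = 22 + 0 = 22
  P[3] = 18 + 0 = 18
  P[4] = 8 + 0 = 8
  P[5] = 27 + -21 = 6
  P[6] = 25 + -21 = 4
  P[7] = 45 + -21 = 24
  P[8] = 45 + -21 = 24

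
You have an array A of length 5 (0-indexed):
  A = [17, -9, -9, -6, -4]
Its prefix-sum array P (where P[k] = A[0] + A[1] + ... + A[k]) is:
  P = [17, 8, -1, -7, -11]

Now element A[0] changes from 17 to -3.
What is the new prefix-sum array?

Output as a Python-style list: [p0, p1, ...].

Answer: [-3, -12, -21, -27, -31]

Derivation:
Change: A[0] 17 -> -3, delta = -20
P[k] for k < 0: unchanged (A[0] not included)
P[k] for k >= 0: shift by delta = -20
  P[0] = 17 + -20 = -3
  P[1] = 8 + -20 = -12
  P[2] = -1 + -20 = -21
  P[3] = -7 + -20 = -27
  P[4] = -11 + -20 = -31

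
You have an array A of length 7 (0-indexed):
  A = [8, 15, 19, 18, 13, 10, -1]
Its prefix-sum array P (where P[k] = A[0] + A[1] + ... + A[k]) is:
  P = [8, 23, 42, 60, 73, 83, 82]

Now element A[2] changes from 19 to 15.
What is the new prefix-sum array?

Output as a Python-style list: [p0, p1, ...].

Answer: [8, 23, 38, 56, 69, 79, 78]

Derivation:
Change: A[2] 19 -> 15, delta = -4
P[k] for k < 2: unchanged (A[2] not included)
P[k] for k >= 2: shift by delta = -4
  P[0] = 8 + 0 = 8
  P[1] = 23 + 0 = 23
  P[2] = 42 + -4 = 38
  P[3] = 60 + -4 = 56
  P[4] = 73 + -4 = 69
  P[5] = 83 + -4 = 79
  P[6] = 82 + -4 = 78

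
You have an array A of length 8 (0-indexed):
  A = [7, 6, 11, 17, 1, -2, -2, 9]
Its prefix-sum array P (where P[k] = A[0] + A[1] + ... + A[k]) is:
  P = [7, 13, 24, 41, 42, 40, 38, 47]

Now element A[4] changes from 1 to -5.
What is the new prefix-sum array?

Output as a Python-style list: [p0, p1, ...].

Answer: [7, 13, 24, 41, 36, 34, 32, 41]

Derivation:
Change: A[4] 1 -> -5, delta = -6
P[k] for k < 4: unchanged (A[4] not included)
P[k] for k >= 4: shift by delta = -6
  P[0] = 7 + 0 = 7
  P[1] = 13 + 0 = 13
  P[2] = 24 + 0 = 24
  P[3] = 41 + 0 = 41
  P[4] = 42 + -6 = 36
  P[5] = 40 + -6 = 34
  P[6] = 38 + -6 = 32
  P[7] = 47 + -6 = 41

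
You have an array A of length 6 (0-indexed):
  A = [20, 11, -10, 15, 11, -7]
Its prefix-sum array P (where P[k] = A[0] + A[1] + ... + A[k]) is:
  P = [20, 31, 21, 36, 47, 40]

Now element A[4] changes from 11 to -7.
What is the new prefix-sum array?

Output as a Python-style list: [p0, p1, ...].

Answer: [20, 31, 21, 36, 29, 22]

Derivation:
Change: A[4] 11 -> -7, delta = -18
P[k] for k < 4: unchanged (A[4] not included)
P[k] for k >= 4: shift by delta = -18
  P[0] = 20 + 0 = 20
  P[1] = 31 + 0 = 31
  P[2] = 21 + 0 = 21
  P[3] = 36 + 0 = 36
  P[4] = 47 + -18 = 29
  P[5] = 40 + -18 = 22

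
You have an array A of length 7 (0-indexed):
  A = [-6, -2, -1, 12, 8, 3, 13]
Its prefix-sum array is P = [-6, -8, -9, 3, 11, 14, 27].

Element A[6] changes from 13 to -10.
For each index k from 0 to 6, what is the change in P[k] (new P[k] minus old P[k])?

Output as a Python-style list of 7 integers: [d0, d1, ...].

Answer: [0, 0, 0, 0, 0, 0, -23]

Derivation:
Element change: A[6] 13 -> -10, delta = -23
For k < 6: P[k] unchanged, delta_P[k] = 0
For k >= 6: P[k] shifts by exactly -23
Delta array: [0, 0, 0, 0, 0, 0, -23]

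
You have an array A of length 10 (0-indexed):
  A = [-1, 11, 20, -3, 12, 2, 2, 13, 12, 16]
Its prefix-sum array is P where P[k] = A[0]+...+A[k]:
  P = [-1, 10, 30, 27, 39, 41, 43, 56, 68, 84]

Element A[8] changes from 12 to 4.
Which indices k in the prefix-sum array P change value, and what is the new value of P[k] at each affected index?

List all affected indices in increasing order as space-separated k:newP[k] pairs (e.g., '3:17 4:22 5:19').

Answer: 8:60 9:76

Derivation:
P[k] = A[0] + ... + A[k]
P[k] includes A[8] iff k >= 8
Affected indices: 8, 9, ..., 9; delta = -8
  P[8]: 68 + -8 = 60
  P[9]: 84 + -8 = 76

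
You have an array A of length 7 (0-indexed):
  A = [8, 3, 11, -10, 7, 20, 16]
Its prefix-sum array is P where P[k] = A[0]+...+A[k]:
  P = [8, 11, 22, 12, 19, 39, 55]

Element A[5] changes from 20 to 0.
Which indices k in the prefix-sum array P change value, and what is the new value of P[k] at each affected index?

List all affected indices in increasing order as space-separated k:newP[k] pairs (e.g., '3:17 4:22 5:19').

Answer: 5:19 6:35

Derivation:
P[k] = A[0] + ... + A[k]
P[k] includes A[5] iff k >= 5
Affected indices: 5, 6, ..., 6; delta = -20
  P[5]: 39 + -20 = 19
  P[6]: 55 + -20 = 35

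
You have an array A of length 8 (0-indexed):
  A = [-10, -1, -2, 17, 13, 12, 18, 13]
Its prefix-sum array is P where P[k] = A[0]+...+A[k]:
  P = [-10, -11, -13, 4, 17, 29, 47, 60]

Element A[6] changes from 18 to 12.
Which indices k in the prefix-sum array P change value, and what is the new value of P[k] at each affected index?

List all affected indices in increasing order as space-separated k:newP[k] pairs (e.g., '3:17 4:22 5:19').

P[k] = A[0] + ... + A[k]
P[k] includes A[6] iff k >= 6
Affected indices: 6, 7, ..., 7; delta = -6
  P[6]: 47 + -6 = 41
  P[7]: 60 + -6 = 54

Answer: 6:41 7:54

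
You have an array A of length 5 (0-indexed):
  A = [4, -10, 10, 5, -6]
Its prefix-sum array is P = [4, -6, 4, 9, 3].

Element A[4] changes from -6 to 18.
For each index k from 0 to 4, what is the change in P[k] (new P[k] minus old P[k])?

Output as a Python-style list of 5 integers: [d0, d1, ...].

Element change: A[4] -6 -> 18, delta = 24
For k < 4: P[k] unchanged, delta_P[k] = 0
For k >= 4: P[k] shifts by exactly 24
Delta array: [0, 0, 0, 0, 24]

Answer: [0, 0, 0, 0, 24]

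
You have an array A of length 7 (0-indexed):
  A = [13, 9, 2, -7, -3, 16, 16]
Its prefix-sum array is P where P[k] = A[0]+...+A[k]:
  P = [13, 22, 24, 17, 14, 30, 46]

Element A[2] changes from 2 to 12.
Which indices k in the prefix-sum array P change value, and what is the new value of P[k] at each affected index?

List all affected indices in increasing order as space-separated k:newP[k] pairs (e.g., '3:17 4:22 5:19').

P[k] = A[0] + ... + A[k]
P[k] includes A[2] iff k >= 2
Affected indices: 2, 3, ..., 6; delta = 10
  P[2]: 24 + 10 = 34
  P[3]: 17 + 10 = 27
  P[4]: 14 + 10 = 24
  P[5]: 30 + 10 = 40
  P[6]: 46 + 10 = 56

Answer: 2:34 3:27 4:24 5:40 6:56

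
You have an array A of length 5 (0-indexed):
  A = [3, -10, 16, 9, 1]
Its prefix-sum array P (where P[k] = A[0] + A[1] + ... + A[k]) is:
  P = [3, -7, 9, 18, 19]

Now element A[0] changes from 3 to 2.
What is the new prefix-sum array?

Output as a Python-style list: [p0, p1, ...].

Answer: [2, -8, 8, 17, 18]

Derivation:
Change: A[0] 3 -> 2, delta = -1
P[k] for k < 0: unchanged (A[0] not included)
P[k] for k >= 0: shift by delta = -1
  P[0] = 3 + -1 = 2
  P[1] = -7 + -1 = -8
  P[2] = 9 + -1 = 8
  P[3] = 18 + -1 = 17
  P[4] = 19 + -1 = 18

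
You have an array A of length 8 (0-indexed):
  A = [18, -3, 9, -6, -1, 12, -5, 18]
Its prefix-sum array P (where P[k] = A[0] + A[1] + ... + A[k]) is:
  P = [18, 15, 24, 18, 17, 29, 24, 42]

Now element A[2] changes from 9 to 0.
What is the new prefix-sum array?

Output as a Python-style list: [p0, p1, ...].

Answer: [18, 15, 15, 9, 8, 20, 15, 33]

Derivation:
Change: A[2] 9 -> 0, delta = -9
P[k] for k < 2: unchanged (A[2] not included)
P[k] for k >= 2: shift by delta = -9
  P[0] = 18 + 0 = 18
  P[1] = 15 + 0 = 15
  P[2] = 24 + -9 = 15
  P[3] = 18 + -9 = 9
  P[4] = 17 + -9 = 8
  P[5] = 29 + -9 = 20
  P[6] = 24 + -9 = 15
  P[7] = 42 + -9 = 33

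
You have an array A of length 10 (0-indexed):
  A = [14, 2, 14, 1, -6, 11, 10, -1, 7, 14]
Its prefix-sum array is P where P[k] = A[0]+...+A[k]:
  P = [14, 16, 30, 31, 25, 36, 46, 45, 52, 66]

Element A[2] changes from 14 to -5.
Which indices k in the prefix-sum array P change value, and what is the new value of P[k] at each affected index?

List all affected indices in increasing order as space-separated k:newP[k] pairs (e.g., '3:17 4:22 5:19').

Answer: 2:11 3:12 4:6 5:17 6:27 7:26 8:33 9:47

Derivation:
P[k] = A[0] + ... + A[k]
P[k] includes A[2] iff k >= 2
Affected indices: 2, 3, ..., 9; delta = -19
  P[2]: 30 + -19 = 11
  P[3]: 31 + -19 = 12
  P[4]: 25 + -19 = 6
  P[5]: 36 + -19 = 17
  P[6]: 46 + -19 = 27
  P[7]: 45 + -19 = 26
  P[8]: 52 + -19 = 33
  P[9]: 66 + -19 = 47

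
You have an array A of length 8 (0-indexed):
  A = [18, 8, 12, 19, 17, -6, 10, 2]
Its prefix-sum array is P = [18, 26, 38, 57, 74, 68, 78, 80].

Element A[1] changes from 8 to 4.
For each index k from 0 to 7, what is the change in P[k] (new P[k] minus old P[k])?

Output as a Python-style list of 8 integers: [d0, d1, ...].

Answer: [0, -4, -4, -4, -4, -4, -4, -4]

Derivation:
Element change: A[1] 8 -> 4, delta = -4
For k < 1: P[k] unchanged, delta_P[k] = 0
For k >= 1: P[k] shifts by exactly -4
Delta array: [0, -4, -4, -4, -4, -4, -4, -4]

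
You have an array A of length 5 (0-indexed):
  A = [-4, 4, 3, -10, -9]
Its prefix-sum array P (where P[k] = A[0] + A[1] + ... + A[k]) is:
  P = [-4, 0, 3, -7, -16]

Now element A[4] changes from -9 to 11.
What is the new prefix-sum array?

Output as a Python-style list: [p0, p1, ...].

Answer: [-4, 0, 3, -7, 4]

Derivation:
Change: A[4] -9 -> 11, delta = 20
P[k] for k < 4: unchanged (A[4] not included)
P[k] for k >= 4: shift by delta = 20
  P[0] = -4 + 0 = -4
  P[1] = 0 + 0 = 0
  P[2] = 3 + 0 = 3
  P[3] = -7 + 0 = -7
  P[4] = -16 + 20 = 4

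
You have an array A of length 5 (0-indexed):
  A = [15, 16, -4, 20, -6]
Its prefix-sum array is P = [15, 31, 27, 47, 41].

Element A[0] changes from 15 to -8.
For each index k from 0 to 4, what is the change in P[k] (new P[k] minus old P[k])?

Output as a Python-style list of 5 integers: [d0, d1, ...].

Element change: A[0] 15 -> -8, delta = -23
For k < 0: P[k] unchanged, delta_P[k] = 0
For k >= 0: P[k] shifts by exactly -23
Delta array: [-23, -23, -23, -23, -23]

Answer: [-23, -23, -23, -23, -23]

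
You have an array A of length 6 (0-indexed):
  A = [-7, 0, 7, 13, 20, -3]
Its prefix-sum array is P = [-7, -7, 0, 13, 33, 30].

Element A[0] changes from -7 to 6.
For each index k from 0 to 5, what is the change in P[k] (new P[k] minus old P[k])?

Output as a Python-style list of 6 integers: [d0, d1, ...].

Element change: A[0] -7 -> 6, delta = 13
For k < 0: P[k] unchanged, delta_P[k] = 0
For k >= 0: P[k] shifts by exactly 13
Delta array: [13, 13, 13, 13, 13, 13]

Answer: [13, 13, 13, 13, 13, 13]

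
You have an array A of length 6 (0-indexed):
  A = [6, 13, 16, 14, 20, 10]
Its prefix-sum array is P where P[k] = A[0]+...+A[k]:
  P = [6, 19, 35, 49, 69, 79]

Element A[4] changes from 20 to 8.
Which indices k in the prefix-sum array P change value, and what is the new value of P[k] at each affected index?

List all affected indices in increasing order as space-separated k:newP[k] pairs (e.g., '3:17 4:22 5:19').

Answer: 4:57 5:67

Derivation:
P[k] = A[0] + ... + A[k]
P[k] includes A[4] iff k >= 4
Affected indices: 4, 5, ..., 5; delta = -12
  P[4]: 69 + -12 = 57
  P[5]: 79 + -12 = 67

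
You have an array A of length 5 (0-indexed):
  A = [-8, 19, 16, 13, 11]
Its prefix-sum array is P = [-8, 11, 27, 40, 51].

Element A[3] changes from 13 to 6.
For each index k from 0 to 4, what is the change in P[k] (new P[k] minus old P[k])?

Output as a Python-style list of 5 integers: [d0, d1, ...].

Element change: A[3] 13 -> 6, delta = -7
For k < 3: P[k] unchanged, delta_P[k] = 0
For k >= 3: P[k] shifts by exactly -7
Delta array: [0, 0, 0, -7, -7]

Answer: [0, 0, 0, -7, -7]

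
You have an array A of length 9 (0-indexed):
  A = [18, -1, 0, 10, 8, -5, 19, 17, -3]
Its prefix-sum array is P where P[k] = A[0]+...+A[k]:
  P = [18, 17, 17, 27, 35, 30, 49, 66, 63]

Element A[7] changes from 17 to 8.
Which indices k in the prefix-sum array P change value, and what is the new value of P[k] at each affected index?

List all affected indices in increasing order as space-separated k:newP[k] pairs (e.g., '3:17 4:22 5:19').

P[k] = A[0] + ... + A[k]
P[k] includes A[7] iff k >= 7
Affected indices: 7, 8, ..., 8; delta = -9
  P[7]: 66 + -9 = 57
  P[8]: 63 + -9 = 54

Answer: 7:57 8:54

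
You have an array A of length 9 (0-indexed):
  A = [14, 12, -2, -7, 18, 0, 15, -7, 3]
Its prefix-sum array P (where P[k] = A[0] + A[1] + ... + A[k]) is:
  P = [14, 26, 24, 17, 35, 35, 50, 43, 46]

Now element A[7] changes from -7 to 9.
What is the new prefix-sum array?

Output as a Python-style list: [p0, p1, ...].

Change: A[7] -7 -> 9, delta = 16
P[k] for k < 7: unchanged (A[7] not included)
P[k] for k >= 7: shift by delta = 16
  P[0] = 14 + 0 = 14
  P[1] = 26 + 0 = 26
  P[2] = 24 + 0 = 24
  P[3] = 17 + 0 = 17
  P[4] = 35 + 0 = 35
  P[5] = 35 + 0 = 35
  P[6] = 50 + 0 = 50
  P[7] = 43 + 16 = 59
  P[8] = 46 + 16 = 62

Answer: [14, 26, 24, 17, 35, 35, 50, 59, 62]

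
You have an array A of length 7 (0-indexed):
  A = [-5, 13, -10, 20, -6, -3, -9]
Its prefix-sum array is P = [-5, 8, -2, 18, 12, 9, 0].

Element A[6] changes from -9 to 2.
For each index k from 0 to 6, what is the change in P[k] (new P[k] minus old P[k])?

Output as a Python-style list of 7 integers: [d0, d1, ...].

Answer: [0, 0, 0, 0, 0, 0, 11]

Derivation:
Element change: A[6] -9 -> 2, delta = 11
For k < 6: P[k] unchanged, delta_P[k] = 0
For k >= 6: P[k] shifts by exactly 11
Delta array: [0, 0, 0, 0, 0, 0, 11]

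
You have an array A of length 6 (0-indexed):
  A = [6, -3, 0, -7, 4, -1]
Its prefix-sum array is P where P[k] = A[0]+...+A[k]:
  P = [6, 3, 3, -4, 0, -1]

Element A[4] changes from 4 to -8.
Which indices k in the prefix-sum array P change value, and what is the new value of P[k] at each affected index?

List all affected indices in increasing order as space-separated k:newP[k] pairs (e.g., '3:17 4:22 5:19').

P[k] = A[0] + ... + A[k]
P[k] includes A[4] iff k >= 4
Affected indices: 4, 5, ..., 5; delta = -12
  P[4]: 0 + -12 = -12
  P[5]: -1 + -12 = -13

Answer: 4:-12 5:-13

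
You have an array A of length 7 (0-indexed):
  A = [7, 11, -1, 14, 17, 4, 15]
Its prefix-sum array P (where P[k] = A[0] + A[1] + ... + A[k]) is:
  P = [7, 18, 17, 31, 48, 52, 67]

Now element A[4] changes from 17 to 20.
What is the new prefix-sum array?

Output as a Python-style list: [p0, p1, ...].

Answer: [7, 18, 17, 31, 51, 55, 70]

Derivation:
Change: A[4] 17 -> 20, delta = 3
P[k] for k < 4: unchanged (A[4] not included)
P[k] for k >= 4: shift by delta = 3
  P[0] = 7 + 0 = 7
  P[1] = 18 + 0 = 18
  P[2] = 17 + 0 = 17
  P[3] = 31 + 0 = 31
  P[4] = 48 + 3 = 51
  P[5] = 52 + 3 = 55
  P[6] = 67 + 3 = 70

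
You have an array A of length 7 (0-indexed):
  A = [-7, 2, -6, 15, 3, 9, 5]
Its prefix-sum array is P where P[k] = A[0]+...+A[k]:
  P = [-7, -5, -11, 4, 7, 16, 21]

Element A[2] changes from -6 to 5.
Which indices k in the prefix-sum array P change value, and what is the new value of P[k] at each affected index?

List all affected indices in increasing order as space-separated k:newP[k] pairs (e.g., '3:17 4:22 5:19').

Answer: 2:0 3:15 4:18 5:27 6:32

Derivation:
P[k] = A[0] + ... + A[k]
P[k] includes A[2] iff k >= 2
Affected indices: 2, 3, ..., 6; delta = 11
  P[2]: -11 + 11 = 0
  P[3]: 4 + 11 = 15
  P[4]: 7 + 11 = 18
  P[5]: 16 + 11 = 27
  P[6]: 21 + 11 = 32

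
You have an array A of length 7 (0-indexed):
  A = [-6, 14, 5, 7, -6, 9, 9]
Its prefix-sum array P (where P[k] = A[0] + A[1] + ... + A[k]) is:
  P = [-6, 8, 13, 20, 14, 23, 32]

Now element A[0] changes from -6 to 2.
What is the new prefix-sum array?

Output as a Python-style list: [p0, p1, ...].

Answer: [2, 16, 21, 28, 22, 31, 40]

Derivation:
Change: A[0] -6 -> 2, delta = 8
P[k] for k < 0: unchanged (A[0] not included)
P[k] for k >= 0: shift by delta = 8
  P[0] = -6 + 8 = 2
  P[1] = 8 + 8 = 16
  P[2] = 13 + 8 = 21
  P[3] = 20 + 8 = 28
  P[4] = 14 + 8 = 22
  P[5] = 23 + 8 = 31
  P[6] = 32 + 8 = 40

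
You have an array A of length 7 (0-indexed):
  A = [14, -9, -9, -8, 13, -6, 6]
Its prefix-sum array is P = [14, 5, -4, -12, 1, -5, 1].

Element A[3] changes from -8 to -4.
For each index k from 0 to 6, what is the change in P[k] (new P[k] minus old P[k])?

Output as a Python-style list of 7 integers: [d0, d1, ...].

Answer: [0, 0, 0, 4, 4, 4, 4]

Derivation:
Element change: A[3] -8 -> -4, delta = 4
For k < 3: P[k] unchanged, delta_P[k] = 0
For k >= 3: P[k] shifts by exactly 4
Delta array: [0, 0, 0, 4, 4, 4, 4]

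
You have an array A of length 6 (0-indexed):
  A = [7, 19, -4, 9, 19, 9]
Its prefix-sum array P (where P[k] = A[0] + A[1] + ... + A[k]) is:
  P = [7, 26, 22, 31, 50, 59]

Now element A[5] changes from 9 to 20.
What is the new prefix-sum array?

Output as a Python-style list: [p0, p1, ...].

Answer: [7, 26, 22, 31, 50, 70]

Derivation:
Change: A[5] 9 -> 20, delta = 11
P[k] for k < 5: unchanged (A[5] not included)
P[k] for k >= 5: shift by delta = 11
  P[0] = 7 + 0 = 7
  P[1] = 26 + 0 = 26
  P[2] = 22 + 0 = 22
  P[3] = 31 + 0 = 31
  P[4] = 50 + 0 = 50
  P[5] = 59 + 11 = 70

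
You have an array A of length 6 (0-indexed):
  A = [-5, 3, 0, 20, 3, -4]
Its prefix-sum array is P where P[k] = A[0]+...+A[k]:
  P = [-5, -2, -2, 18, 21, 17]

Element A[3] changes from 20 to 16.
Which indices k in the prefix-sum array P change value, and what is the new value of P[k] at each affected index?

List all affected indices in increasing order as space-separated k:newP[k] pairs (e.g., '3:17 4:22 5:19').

P[k] = A[0] + ... + A[k]
P[k] includes A[3] iff k >= 3
Affected indices: 3, 4, ..., 5; delta = -4
  P[3]: 18 + -4 = 14
  P[4]: 21 + -4 = 17
  P[5]: 17 + -4 = 13

Answer: 3:14 4:17 5:13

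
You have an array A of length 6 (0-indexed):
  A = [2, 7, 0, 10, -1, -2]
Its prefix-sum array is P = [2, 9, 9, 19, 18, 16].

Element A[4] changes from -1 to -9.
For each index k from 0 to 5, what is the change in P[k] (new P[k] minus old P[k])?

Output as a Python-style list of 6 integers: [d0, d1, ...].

Answer: [0, 0, 0, 0, -8, -8]

Derivation:
Element change: A[4] -1 -> -9, delta = -8
For k < 4: P[k] unchanged, delta_P[k] = 0
For k >= 4: P[k] shifts by exactly -8
Delta array: [0, 0, 0, 0, -8, -8]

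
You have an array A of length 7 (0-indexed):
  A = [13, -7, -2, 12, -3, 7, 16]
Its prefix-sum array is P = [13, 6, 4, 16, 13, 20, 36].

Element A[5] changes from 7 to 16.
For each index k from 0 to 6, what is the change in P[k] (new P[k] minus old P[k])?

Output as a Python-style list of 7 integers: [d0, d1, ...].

Element change: A[5] 7 -> 16, delta = 9
For k < 5: P[k] unchanged, delta_P[k] = 0
For k >= 5: P[k] shifts by exactly 9
Delta array: [0, 0, 0, 0, 0, 9, 9]

Answer: [0, 0, 0, 0, 0, 9, 9]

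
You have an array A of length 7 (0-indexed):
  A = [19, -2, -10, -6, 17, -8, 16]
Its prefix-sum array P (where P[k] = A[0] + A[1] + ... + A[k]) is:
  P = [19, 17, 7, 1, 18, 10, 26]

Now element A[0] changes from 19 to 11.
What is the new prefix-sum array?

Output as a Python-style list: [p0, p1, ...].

Answer: [11, 9, -1, -7, 10, 2, 18]

Derivation:
Change: A[0] 19 -> 11, delta = -8
P[k] for k < 0: unchanged (A[0] not included)
P[k] for k >= 0: shift by delta = -8
  P[0] = 19 + -8 = 11
  P[1] = 17 + -8 = 9
  P[2] = 7 + -8 = -1
  P[3] = 1 + -8 = -7
  P[4] = 18 + -8 = 10
  P[5] = 10 + -8 = 2
  P[6] = 26 + -8 = 18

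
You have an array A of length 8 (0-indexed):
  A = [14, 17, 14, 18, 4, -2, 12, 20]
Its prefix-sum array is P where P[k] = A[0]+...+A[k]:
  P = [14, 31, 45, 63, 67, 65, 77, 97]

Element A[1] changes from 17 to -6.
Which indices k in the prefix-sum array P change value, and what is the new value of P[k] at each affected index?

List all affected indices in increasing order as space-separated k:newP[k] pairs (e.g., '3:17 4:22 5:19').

Answer: 1:8 2:22 3:40 4:44 5:42 6:54 7:74

Derivation:
P[k] = A[0] + ... + A[k]
P[k] includes A[1] iff k >= 1
Affected indices: 1, 2, ..., 7; delta = -23
  P[1]: 31 + -23 = 8
  P[2]: 45 + -23 = 22
  P[3]: 63 + -23 = 40
  P[4]: 67 + -23 = 44
  P[5]: 65 + -23 = 42
  P[6]: 77 + -23 = 54
  P[7]: 97 + -23 = 74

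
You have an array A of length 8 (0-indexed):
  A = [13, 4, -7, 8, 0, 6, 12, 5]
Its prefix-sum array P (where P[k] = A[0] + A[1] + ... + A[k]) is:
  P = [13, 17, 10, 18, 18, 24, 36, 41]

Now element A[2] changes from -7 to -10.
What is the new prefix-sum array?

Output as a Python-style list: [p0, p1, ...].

Answer: [13, 17, 7, 15, 15, 21, 33, 38]

Derivation:
Change: A[2] -7 -> -10, delta = -3
P[k] for k < 2: unchanged (A[2] not included)
P[k] for k >= 2: shift by delta = -3
  P[0] = 13 + 0 = 13
  P[1] = 17 + 0 = 17
  P[2] = 10 + -3 = 7
  P[3] = 18 + -3 = 15
  P[4] = 18 + -3 = 15
  P[5] = 24 + -3 = 21
  P[6] = 36 + -3 = 33
  P[7] = 41 + -3 = 38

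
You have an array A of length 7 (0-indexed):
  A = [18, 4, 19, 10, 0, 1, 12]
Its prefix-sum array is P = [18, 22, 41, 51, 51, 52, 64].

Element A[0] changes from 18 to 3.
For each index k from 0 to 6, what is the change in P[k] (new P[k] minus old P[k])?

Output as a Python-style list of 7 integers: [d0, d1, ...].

Answer: [-15, -15, -15, -15, -15, -15, -15]

Derivation:
Element change: A[0] 18 -> 3, delta = -15
For k < 0: P[k] unchanged, delta_P[k] = 0
For k >= 0: P[k] shifts by exactly -15
Delta array: [-15, -15, -15, -15, -15, -15, -15]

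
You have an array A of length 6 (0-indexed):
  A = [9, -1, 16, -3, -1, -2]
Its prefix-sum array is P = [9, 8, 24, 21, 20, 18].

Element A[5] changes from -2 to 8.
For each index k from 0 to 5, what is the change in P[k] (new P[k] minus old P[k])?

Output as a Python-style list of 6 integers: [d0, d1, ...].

Answer: [0, 0, 0, 0, 0, 10]

Derivation:
Element change: A[5] -2 -> 8, delta = 10
For k < 5: P[k] unchanged, delta_P[k] = 0
For k >= 5: P[k] shifts by exactly 10
Delta array: [0, 0, 0, 0, 0, 10]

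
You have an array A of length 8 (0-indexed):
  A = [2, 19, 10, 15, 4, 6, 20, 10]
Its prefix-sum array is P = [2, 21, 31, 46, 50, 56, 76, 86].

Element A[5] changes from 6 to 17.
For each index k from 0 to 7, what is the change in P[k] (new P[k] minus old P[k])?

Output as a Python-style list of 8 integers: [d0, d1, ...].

Answer: [0, 0, 0, 0, 0, 11, 11, 11]

Derivation:
Element change: A[5] 6 -> 17, delta = 11
For k < 5: P[k] unchanged, delta_P[k] = 0
For k >= 5: P[k] shifts by exactly 11
Delta array: [0, 0, 0, 0, 0, 11, 11, 11]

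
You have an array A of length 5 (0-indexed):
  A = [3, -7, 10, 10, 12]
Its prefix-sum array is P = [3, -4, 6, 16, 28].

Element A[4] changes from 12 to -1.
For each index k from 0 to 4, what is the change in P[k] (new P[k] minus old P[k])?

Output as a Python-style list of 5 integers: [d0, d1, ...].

Answer: [0, 0, 0, 0, -13]

Derivation:
Element change: A[4] 12 -> -1, delta = -13
For k < 4: P[k] unchanged, delta_P[k] = 0
For k >= 4: P[k] shifts by exactly -13
Delta array: [0, 0, 0, 0, -13]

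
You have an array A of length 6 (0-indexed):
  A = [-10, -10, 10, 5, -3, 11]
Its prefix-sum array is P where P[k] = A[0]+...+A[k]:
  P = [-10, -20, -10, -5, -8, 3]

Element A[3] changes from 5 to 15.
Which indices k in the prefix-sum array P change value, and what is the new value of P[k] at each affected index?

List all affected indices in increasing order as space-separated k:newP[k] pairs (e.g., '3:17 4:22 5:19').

Answer: 3:5 4:2 5:13

Derivation:
P[k] = A[0] + ... + A[k]
P[k] includes A[3] iff k >= 3
Affected indices: 3, 4, ..., 5; delta = 10
  P[3]: -5 + 10 = 5
  P[4]: -8 + 10 = 2
  P[5]: 3 + 10 = 13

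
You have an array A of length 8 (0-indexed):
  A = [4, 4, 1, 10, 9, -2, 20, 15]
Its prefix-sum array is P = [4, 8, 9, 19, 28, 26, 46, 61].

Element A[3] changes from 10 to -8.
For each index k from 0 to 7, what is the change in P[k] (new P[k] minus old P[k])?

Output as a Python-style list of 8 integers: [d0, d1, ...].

Element change: A[3] 10 -> -8, delta = -18
For k < 3: P[k] unchanged, delta_P[k] = 0
For k >= 3: P[k] shifts by exactly -18
Delta array: [0, 0, 0, -18, -18, -18, -18, -18]

Answer: [0, 0, 0, -18, -18, -18, -18, -18]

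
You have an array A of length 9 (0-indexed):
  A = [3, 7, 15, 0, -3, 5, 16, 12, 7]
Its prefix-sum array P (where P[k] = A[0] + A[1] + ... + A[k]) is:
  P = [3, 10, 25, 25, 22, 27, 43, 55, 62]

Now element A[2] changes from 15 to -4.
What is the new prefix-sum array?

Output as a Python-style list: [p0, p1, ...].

Change: A[2] 15 -> -4, delta = -19
P[k] for k < 2: unchanged (A[2] not included)
P[k] for k >= 2: shift by delta = -19
  P[0] = 3 + 0 = 3
  P[1] = 10 + 0 = 10
  P[2] = 25 + -19 = 6
  P[3] = 25 + -19 = 6
  P[4] = 22 + -19 = 3
  P[5] = 27 + -19 = 8
  P[6] = 43 + -19 = 24
  P[7] = 55 + -19 = 36
  P[8] = 62 + -19 = 43

Answer: [3, 10, 6, 6, 3, 8, 24, 36, 43]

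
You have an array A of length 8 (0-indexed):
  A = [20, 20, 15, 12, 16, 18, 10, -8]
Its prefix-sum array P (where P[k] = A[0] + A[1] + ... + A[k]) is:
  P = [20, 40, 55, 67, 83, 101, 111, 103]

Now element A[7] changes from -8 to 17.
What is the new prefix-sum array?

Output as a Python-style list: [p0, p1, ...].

Change: A[7] -8 -> 17, delta = 25
P[k] for k < 7: unchanged (A[7] not included)
P[k] for k >= 7: shift by delta = 25
  P[0] = 20 + 0 = 20
  P[1] = 40 + 0 = 40
  P[2] = 55 + 0 = 55
  P[3] = 67 + 0 = 67
  P[4] = 83 + 0 = 83
  P[5] = 101 + 0 = 101
  P[6] = 111 + 0 = 111
  P[7] = 103 + 25 = 128

Answer: [20, 40, 55, 67, 83, 101, 111, 128]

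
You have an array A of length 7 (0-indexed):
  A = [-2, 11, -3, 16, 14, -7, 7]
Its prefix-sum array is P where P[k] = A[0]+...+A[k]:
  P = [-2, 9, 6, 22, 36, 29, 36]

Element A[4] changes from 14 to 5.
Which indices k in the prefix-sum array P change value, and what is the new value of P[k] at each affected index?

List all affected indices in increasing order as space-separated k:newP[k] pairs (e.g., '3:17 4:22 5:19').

P[k] = A[0] + ... + A[k]
P[k] includes A[4] iff k >= 4
Affected indices: 4, 5, ..., 6; delta = -9
  P[4]: 36 + -9 = 27
  P[5]: 29 + -9 = 20
  P[6]: 36 + -9 = 27

Answer: 4:27 5:20 6:27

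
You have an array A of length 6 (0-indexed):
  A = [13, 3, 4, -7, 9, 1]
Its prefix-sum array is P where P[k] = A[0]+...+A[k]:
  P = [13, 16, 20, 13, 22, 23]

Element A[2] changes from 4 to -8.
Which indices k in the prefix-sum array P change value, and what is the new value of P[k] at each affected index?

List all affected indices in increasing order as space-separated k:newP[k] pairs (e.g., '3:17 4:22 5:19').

Answer: 2:8 3:1 4:10 5:11

Derivation:
P[k] = A[0] + ... + A[k]
P[k] includes A[2] iff k >= 2
Affected indices: 2, 3, ..., 5; delta = -12
  P[2]: 20 + -12 = 8
  P[3]: 13 + -12 = 1
  P[4]: 22 + -12 = 10
  P[5]: 23 + -12 = 11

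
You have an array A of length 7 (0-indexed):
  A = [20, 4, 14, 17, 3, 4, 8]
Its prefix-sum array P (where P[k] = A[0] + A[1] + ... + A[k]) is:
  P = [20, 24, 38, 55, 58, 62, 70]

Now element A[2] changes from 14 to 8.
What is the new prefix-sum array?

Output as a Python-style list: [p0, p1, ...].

Change: A[2] 14 -> 8, delta = -6
P[k] for k < 2: unchanged (A[2] not included)
P[k] for k >= 2: shift by delta = -6
  P[0] = 20 + 0 = 20
  P[1] = 24 + 0 = 24
  P[2] = 38 + -6 = 32
  P[3] = 55 + -6 = 49
  P[4] = 58 + -6 = 52
  P[5] = 62 + -6 = 56
  P[6] = 70 + -6 = 64

Answer: [20, 24, 32, 49, 52, 56, 64]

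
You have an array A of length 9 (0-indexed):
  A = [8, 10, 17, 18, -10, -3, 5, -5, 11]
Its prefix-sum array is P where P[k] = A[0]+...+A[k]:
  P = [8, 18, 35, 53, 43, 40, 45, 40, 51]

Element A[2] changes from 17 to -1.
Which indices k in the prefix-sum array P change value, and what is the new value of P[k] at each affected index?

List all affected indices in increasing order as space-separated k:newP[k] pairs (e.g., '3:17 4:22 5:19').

Answer: 2:17 3:35 4:25 5:22 6:27 7:22 8:33

Derivation:
P[k] = A[0] + ... + A[k]
P[k] includes A[2] iff k >= 2
Affected indices: 2, 3, ..., 8; delta = -18
  P[2]: 35 + -18 = 17
  P[3]: 53 + -18 = 35
  P[4]: 43 + -18 = 25
  P[5]: 40 + -18 = 22
  P[6]: 45 + -18 = 27
  P[7]: 40 + -18 = 22
  P[8]: 51 + -18 = 33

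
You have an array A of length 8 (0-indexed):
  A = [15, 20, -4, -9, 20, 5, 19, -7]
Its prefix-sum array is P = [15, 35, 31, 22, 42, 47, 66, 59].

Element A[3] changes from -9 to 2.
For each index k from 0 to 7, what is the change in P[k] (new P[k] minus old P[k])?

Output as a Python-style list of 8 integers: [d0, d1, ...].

Element change: A[3] -9 -> 2, delta = 11
For k < 3: P[k] unchanged, delta_P[k] = 0
For k >= 3: P[k] shifts by exactly 11
Delta array: [0, 0, 0, 11, 11, 11, 11, 11]

Answer: [0, 0, 0, 11, 11, 11, 11, 11]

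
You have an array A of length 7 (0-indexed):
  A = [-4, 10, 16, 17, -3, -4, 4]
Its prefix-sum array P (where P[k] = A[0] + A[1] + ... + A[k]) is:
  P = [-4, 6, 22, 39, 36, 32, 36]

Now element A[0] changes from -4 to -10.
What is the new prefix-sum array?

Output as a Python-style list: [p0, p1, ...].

Answer: [-10, 0, 16, 33, 30, 26, 30]

Derivation:
Change: A[0] -4 -> -10, delta = -6
P[k] for k < 0: unchanged (A[0] not included)
P[k] for k >= 0: shift by delta = -6
  P[0] = -4 + -6 = -10
  P[1] = 6 + -6 = 0
  P[2] = 22 + -6 = 16
  P[3] = 39 + -6 = 33
  P[4] = 36 + -6 = 30
  P[5] = 32 + -6 = 26
  P[6] = 36 + -6 = 30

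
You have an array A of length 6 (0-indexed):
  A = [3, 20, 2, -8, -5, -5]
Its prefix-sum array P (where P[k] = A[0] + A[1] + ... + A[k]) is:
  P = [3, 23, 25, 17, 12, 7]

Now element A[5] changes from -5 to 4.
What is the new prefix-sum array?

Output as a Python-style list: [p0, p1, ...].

Answer: [3, 23, 25, 17, 12, 16]

Derivation:
Change: A[5] -5 -> 4, delta = 9
P[k] for k < 5: unchanged (A[5] not included)
P[k] for k >= 5: shift by delta = 9
  P[0] = 3 + 0 = 3
  P[1] = 23 + 0 = 23
  P[2] = 25 + 0 = 25
  P[3] = 17 + 0 = 17
  P[4] = 12 + 0 = 12
  P[5] = 7 + 9 = 16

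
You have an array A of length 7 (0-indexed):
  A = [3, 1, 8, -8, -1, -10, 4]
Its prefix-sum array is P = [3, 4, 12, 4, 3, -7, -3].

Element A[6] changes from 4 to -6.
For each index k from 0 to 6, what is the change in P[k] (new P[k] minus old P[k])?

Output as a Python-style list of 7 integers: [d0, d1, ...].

Answer: [0, 0, 0, 0, 0, 0, -10]

Derivation:
Element change: A[6] 4 -> -6, delta = -10
For k < 6: P[k] unchanged, delta_P[k] = 0
For k >= 6: P[k] shifts by exactly -10
Delta array: [0, 0, 0, 0, 0, 0, -10]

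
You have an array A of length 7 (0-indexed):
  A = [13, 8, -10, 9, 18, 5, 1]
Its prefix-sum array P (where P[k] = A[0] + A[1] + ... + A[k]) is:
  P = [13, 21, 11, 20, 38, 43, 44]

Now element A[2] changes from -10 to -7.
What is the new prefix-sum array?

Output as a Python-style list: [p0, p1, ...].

Change: A[2] -10 -> -7, delta = 3
P[k] for k < 2: unchanged (A[2] not included)
P[k] for k >= 2: shift by delta = 3
  P[0] = 13 + 0 = 13
  P[1] = 21 + 0 = 21
  P[2] = 11 + 3 = 14
  P[3] = 20 + 3 = 23
  P[4] = 38 + 3 = 41
  P[5] = 43 + 3 = 46
  P[6] = 44 + 3 = 47

Answer: [13, 21, 14, 23, 41, 46, 47]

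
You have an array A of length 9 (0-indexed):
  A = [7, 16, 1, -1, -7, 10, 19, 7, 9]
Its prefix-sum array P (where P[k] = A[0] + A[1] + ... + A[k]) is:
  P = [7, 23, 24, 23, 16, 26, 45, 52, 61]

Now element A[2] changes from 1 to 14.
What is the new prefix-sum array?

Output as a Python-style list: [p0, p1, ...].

Change: A[2] 1 -> 14, delta = 13
P[k] for k < 2: unchanged (A[2] not included)
P[k] for k >= 2: shift by delta = 13
  P[0] = 7 + 0 = 7
  P[1] = 23 + 0 = 23
  P[2] = 24 + 13 = 37
  P[3] = 23 + 13 = 36
  P[4] = 16 + 13 = 29
  P[5] = 26 + 13 = 39
  P[6] = 45 + 13 = 58
  P[7] = 52 + 13 = 65
  P[8] = 61 + 13 = 74

Answer: [7, 23, 37, 36, 29, 39, 58, 65, 74]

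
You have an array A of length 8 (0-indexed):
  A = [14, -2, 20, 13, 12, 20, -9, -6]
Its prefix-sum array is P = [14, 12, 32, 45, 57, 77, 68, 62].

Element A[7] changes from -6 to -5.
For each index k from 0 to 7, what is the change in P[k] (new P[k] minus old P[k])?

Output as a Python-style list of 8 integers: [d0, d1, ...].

Answer: [0, 0, 0, 0, 0, 0, 0, 1]

Derivation:
Element change: A[7] -6 -> -5, delta = 1
For k < 7: P[k] unchanged, delta_P[k] = 0
For k >= 7: P[k] shifts by exactly 1
Delta array: [0, 0, 0, 0, 0, 0, 0, 1]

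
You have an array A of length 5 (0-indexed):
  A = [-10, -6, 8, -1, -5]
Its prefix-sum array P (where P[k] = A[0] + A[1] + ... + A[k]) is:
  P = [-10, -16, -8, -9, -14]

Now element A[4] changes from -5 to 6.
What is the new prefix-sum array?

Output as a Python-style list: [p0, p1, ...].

Answer: [-10, -16, -8, -9, -3]

Derivation:
Change: A[4] -5 -> 6, delta = 11
P[k] for k < 4: unchanged (A[4] not included)
P[k] for k >= 4: shift by delta = 11
  P[0] = -10 + 0 = -10
  P[1] = -16 + 0 = -16
  P[2] = -8 + 0 = -8
  P[3] = -9 + 0 = -9
  P[4] = -14 + 11 = -3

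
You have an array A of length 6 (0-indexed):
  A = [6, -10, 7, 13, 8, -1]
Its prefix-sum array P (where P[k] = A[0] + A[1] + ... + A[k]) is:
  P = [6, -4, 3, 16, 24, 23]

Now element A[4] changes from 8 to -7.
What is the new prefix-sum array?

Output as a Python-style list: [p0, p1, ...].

Change: A[4] 8 -> -7, delta = -15
P[k] for k < 4: unchanged (A[4] not included)
P[k] for k >= 4: shift by delta = -15
  P[0] = 6 + 0 = 6
  P[1] = -4 + 0 = -4
  P[2] = 3 + 0 = 3
  P[3] = 16 + 0 = 16
  P[4] = 24 + -15 = 9
  P[5] = 23 + -15 = 8

Answer: [6, -4, 3, 16, 9, 8]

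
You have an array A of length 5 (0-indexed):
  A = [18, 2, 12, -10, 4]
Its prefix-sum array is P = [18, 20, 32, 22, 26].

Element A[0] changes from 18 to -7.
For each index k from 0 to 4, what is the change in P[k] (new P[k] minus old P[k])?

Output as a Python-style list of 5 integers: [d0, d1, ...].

Element change: A[0] 18 -> -7, delta = -25
For k < 0: P[k] unchanged, delta_P[k] = 0
For k >= 0: P[k] shifts by exactly -25
Delta array: [-25, -25, -25, -25, -25]

Answer: [-25, -25, -25, -25, -25]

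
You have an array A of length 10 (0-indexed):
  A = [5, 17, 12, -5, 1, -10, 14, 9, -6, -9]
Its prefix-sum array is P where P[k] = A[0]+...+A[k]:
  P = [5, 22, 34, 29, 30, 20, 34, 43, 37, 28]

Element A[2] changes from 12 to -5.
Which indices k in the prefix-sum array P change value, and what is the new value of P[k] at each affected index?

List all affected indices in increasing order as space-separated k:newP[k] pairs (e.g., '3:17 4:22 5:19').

P[k] = A[0] + ... + A[k]
P[k] includes A[2] iff k >= 2
Affected indices: 2, 3, ..., 9; delta = -17
  P[2]: 34 + -17 = 17
  P[3]: 29 + -17 = 12
  P[4]: 30 + -17 = 13
  P[5]: 20 + -17 = 3
  P[6]: 34 + -17 = 17
  P[7]: 43 + -17 = 26
  P[8]: 37 + -17 = 20
  P[9]: 28 + -17 = 11

Answer: 2:17 3:12 4:13 5:3 6:17 7:26 8:20 9:11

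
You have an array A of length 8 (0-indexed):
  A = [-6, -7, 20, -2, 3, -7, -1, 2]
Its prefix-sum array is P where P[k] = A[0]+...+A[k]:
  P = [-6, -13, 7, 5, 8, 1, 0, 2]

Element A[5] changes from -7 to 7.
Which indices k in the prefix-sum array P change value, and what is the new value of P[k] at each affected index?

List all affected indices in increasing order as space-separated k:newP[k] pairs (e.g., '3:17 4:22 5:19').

P[k] = A[0] + ... + A[k]
P[k] includes A[5] iff k >= 5
Affected indices: 5, 6, ..., 7; delta = 14
  P[5]: 1 + 14 = 15
  P[6]: 0 + 14 = 14
  P[7]: 2 + 14 = 16

Answer: 5:15 6:14 7:16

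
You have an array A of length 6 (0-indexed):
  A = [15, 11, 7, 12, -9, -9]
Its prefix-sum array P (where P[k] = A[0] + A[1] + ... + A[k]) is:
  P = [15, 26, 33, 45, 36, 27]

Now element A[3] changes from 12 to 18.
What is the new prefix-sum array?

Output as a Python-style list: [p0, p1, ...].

Answer: [15, 26, 33, 51, 42, 33]

Derivation:
Change: A[3] 12 -> 18, delta = 6
P[k] for k < 3: unchanged (A[3] not included)
P[k] for k >= 3: shift by delta = 6
  P[0] = 15 + 0 = 15
  P[1] = 26 + 0 = 26
  P[2] = 33 + 0 = 33
  P[3] = 45 + 6 = 51
  P[4] = 36 + 6 = 42
  P[5] = 27 + 6 = 33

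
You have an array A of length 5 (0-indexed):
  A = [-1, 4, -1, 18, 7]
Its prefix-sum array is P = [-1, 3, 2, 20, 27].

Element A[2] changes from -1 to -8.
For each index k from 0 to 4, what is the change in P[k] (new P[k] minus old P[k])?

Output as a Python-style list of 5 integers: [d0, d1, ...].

Answer: [0, 0, -7, -7, -7]

Derivation:
Element change: A[2] -1 -> -8, delta = -7
For k < 2: P[k] unchanged, delta_P[k] = 0
For k >= 2: P[k] shifts by exactly -7
Delta array: [0, 0, -7, -7, -7]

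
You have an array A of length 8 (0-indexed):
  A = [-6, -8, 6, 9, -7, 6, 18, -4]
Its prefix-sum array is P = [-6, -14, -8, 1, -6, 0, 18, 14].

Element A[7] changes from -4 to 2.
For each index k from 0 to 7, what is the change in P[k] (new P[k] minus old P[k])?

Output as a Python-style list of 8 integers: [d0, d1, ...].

Answer: [0, 0, 0, 0, 0, 0, 0, 6]

Derivation:
Element change: A[7] -4 -> 2, delta = 6
For k < 7: P[k] unchanged, delta_P[k] = 0
For k >= 7: P[k] shifts by exactly 6
Delta array: [0, 0, 0, 0, 0, 0, 0, 6]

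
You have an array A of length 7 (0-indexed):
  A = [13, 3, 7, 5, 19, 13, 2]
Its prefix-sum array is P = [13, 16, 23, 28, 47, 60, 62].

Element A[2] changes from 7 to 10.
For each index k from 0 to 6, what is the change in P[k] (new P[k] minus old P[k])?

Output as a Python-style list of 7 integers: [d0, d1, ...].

Element change: A[2] 7 -> 10, delta = 3
For k < 2: P[k] unchanged, delta_P[k] = 0
For k >= 2: P[k] shifts by exactly 3
Delta array: [0, 0, 3, 3, 3, 3, 3]

Answer: [0, 0, 3, 3, 3, 3, 3]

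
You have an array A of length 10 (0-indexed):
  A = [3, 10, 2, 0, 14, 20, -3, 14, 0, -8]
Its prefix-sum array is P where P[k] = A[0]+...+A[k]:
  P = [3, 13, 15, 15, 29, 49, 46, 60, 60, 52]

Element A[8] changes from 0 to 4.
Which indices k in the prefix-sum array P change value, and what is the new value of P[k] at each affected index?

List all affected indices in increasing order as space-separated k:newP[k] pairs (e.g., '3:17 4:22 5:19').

Answer: 8:64 9:56

Derivation:
P[k] = A[0] + ... + A[k]
P[k] includes A[8] iff k >= 8
Affected indices: 8, 9, ..., 9; delta = 4
  P[8]: 60 + 4 = 64
  P[9]: 52 + 4 = 56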